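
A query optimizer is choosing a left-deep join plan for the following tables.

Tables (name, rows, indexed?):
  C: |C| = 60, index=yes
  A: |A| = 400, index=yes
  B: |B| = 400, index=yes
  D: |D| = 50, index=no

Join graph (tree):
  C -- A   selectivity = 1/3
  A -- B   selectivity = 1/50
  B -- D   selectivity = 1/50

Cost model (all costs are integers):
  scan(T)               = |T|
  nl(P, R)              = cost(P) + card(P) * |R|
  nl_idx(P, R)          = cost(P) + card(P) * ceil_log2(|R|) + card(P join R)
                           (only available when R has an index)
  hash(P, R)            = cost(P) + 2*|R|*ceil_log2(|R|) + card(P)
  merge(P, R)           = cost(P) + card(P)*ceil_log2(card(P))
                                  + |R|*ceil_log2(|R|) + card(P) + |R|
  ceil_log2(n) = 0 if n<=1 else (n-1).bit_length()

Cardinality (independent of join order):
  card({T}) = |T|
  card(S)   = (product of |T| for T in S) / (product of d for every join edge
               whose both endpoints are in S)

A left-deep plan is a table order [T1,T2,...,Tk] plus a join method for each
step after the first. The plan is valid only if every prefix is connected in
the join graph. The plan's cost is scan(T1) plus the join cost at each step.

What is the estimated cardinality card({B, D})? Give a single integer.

400

Tables in S: B(400), D(50)
Edges inside S: B-D(d=50)
numerator = 400 * 50 = 20000
denominator = 50 = 50
card(S) = 20000 / 50 = 400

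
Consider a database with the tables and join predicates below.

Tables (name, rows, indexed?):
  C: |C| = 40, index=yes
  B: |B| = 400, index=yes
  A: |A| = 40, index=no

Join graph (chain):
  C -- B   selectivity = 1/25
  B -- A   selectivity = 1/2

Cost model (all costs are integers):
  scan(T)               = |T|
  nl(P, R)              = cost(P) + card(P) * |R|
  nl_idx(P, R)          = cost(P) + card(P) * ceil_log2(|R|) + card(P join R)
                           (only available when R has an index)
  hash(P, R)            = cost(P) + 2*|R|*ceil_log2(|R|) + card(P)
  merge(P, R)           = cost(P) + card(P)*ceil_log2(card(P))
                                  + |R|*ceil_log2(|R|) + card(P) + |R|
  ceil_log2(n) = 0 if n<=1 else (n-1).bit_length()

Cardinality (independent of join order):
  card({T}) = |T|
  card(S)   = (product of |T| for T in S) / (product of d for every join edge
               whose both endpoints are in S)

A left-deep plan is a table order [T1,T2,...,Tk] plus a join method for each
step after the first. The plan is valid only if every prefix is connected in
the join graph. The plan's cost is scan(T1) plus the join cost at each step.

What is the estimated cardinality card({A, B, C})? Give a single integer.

12800

Tables in S: A(40), B(400), C(40)
Edges inside S: C-B(d=25), B-A(d=2)
numerator = 40 * 400 * 40 = 640000
denominator = 25 * 2 = 50
card(S) = 640000 / 50 = 12800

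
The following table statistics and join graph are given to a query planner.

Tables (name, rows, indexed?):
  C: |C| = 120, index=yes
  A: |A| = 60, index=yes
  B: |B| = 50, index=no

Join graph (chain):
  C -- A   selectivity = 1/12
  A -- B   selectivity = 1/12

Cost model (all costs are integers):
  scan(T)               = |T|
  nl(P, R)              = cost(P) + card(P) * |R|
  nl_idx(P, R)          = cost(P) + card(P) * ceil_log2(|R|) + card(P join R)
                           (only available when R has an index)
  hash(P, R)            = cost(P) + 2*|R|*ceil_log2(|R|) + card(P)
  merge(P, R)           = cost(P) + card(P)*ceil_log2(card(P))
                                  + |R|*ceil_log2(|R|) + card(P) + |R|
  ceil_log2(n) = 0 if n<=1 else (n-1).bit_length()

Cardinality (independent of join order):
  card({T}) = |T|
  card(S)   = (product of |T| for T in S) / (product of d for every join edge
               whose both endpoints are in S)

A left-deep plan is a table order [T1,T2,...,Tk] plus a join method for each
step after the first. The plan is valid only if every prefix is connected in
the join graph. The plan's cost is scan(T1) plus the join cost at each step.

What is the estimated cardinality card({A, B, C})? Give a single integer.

2500

Tables in S: A(60), B(50), C(120)
Edges inside S: C-A(d=12), A-B(d=12)
numerator = 60 * 50 * 120 = 360000
denominator = 12 * 12 = 144
card(S) = 360000 / 144 = 2500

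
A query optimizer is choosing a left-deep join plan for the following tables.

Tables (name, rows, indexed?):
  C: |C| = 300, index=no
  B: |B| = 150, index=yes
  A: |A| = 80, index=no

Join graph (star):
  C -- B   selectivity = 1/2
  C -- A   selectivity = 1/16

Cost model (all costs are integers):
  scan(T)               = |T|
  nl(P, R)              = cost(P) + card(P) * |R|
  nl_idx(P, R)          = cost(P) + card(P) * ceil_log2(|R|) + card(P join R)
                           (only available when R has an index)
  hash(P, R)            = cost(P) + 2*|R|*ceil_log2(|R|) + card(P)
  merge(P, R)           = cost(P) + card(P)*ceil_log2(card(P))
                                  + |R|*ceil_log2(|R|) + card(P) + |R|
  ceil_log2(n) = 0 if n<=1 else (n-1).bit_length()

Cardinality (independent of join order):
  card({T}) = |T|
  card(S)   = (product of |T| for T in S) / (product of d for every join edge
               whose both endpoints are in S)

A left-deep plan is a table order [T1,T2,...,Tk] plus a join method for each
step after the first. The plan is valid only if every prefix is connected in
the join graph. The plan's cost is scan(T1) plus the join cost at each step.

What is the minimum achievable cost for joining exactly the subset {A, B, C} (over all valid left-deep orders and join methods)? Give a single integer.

5620

Selinger DP over subsets of {A,B,C}:
  {C}: scan cost=300, card=300
  {B}: scan cost=150, card=150
  {A}: scan cost=80, card=80
  {BC}: card=22500; try (B,hash)→3000, (C,merge)→4500, (B,merge)→4650, (C,hash)→5700, (B,nl_idx)→25200, (C,nl)→45150 …(+1); best=3000 via (B,hash)
  {AC}: card=1500; try (A,hash)→1720, (C,merge)→3720, (A,merge)→3940, (C,hash)→5560, (C,nl)→24080, (A,nl)→24300; best=1720 via (A,hash)
  {ABC}: card=112500; try (B,hash)→5620, (B,merge)→21070, (A,hash)→26620, (B,nl_idx)→126220, (B,nl)→226720, (A,merge)→363640 …(+1); best=5620 via (B,hash)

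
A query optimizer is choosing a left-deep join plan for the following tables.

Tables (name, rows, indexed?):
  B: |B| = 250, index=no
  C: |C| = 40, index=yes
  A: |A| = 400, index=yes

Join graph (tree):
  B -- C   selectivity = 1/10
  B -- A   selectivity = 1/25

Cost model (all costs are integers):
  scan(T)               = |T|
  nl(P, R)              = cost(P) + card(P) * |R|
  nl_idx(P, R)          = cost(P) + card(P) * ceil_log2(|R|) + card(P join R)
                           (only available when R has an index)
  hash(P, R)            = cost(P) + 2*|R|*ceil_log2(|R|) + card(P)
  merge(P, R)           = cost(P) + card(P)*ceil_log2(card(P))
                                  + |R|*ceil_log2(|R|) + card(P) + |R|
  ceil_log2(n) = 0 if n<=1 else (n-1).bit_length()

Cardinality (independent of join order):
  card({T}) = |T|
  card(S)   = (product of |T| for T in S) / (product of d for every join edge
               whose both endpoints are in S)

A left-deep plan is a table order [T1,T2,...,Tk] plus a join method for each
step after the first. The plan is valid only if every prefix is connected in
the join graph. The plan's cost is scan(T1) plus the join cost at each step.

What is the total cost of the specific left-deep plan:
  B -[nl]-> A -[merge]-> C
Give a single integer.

152530

step 1: scan B: cost=250, card=250
step 2: join A via nl
    card(P join A) = 250*400/(25) = 4000
    cost = 250 + 250*400 = 100250
step 3: join C via merge
    card(P join C) = 4000*40/(10) = 16000
    cost = 100250 + 4000*12 + 40*6 + 4000 + 40 = 152530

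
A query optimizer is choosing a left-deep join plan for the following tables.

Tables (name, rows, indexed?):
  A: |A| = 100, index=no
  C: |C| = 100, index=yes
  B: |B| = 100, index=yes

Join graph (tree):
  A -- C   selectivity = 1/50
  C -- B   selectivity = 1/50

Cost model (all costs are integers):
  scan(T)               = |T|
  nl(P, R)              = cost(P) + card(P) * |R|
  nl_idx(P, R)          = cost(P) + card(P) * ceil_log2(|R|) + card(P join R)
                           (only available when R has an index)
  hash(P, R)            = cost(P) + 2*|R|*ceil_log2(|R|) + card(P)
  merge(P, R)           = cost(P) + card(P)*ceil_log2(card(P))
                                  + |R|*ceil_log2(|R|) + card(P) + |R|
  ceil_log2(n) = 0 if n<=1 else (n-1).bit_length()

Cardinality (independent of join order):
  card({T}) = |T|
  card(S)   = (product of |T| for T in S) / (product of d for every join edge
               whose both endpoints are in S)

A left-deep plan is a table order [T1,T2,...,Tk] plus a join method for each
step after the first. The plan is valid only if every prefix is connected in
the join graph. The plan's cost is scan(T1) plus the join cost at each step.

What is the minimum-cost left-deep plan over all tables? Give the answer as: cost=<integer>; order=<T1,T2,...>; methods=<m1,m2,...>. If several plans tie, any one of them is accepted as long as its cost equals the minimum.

Selinger DP (subsets sized 1..n):
  {A}: scan cost=100, card=100
  {C}: scan cost=100, card=100
  {B}: scan cost=100, card=100
  {AC}: card=200; try (C,nl_idx)→1000, (C,hash)→1600, (A,hash)→1600, (C,merge)→1700, (A,merge)→1700, (C,nl)→10100 …(+1); best=1000 via (C,nl_idx)
  {BC}: card=200; try (C,nl_idx)→1000, (B,nl_idx)→1000, (C,hash)→1600, (B,hash)→1600, (C,merge)→1700, (B,merge)→1700 …(+2); best=1000 via (C,nl_idx)
  {ABC}: card=400; try (B,hash)→2600, (A,hash)→2600, (B,nl_idx)→2800, (B,merge)→3600, (A,merge)→3600, (B,nl)→21000 …(+1); best=2600 via (B,hash)

cost=2600; order=A,C,B; methods=nl_idx,hash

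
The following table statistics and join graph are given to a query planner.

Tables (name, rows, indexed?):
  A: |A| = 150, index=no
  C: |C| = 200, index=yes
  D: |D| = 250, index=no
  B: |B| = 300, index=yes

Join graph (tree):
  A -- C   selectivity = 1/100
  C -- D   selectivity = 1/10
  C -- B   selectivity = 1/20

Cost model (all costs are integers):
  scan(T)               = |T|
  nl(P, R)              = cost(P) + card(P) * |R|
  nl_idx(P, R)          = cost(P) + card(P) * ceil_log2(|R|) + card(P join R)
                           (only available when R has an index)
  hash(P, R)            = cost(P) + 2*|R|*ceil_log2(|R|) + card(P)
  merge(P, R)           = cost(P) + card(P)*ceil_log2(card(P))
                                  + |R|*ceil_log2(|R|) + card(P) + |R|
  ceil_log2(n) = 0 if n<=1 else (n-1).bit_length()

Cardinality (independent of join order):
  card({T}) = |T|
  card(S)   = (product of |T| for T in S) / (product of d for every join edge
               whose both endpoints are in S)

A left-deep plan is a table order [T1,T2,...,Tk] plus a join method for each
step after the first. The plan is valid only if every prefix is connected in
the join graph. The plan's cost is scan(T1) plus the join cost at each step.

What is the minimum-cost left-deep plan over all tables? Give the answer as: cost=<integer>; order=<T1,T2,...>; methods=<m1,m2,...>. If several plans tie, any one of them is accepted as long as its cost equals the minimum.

cost=15850; order=A,C,B,D; methods=nl_idx,hash,hash

Selinger DP (subsets sized 1..n):
  {A}: scan cost=150, card=150
  {C}: scan cost=200, card=200
  {D}: scan cost=250, card=250
  {B}: scan cost=300, card=300
  {AC}: card=300; try (C,nl_idx)→1650, (A,hash)→2800, (C,merge)→3300, (A,merge)→3350, (C,hash)→3500, (C,nl)→30150 …(+1); best=1650 via (C,nl_idx)
  {CD}: card=5000; try (C,hash)→3700, (D,merge)→4250, (C,merge)→4300, (D,hash)→4400, (C,nl_idx)→7250, (D,nl)→50200 …(+1); best=3700 via (C,hash)
  {BC}: card=3000; try (C,hash)→3800, (B,merge)→5000, (B,nl_idx)→5000, (C,merge)→5100, (C,nl_idx)→5700, (B,hash)→5800 …(+2); best=3800 via (C,hash)
  {ACD}: card=7500; try (D,hash)→5950, (D,merge)→6900, (A,hash)→11100, (A,merge)→75050, (D,nl)→76650, (A,nl)→753700; best=5950 via (D,hash)
  {ABC}: card=4500; try (B,hash)→7350, (B,merge)→7650, (B,nl_idx)→8850, (A,hash)→9200, (A,merge)→44150, (B,nl)→91650 …(+1); best=7350 via (B,hash)
  {BCD}: card=75000; try (D,hash)→10800, (B,hash)→14100, (D,merge)→45050, (B,merge)→76700, (B,nl_idx)→123700, (D,nl)→753800 …(+1); best=10800 via (D,hash)
  {ABCD}: card=112500; try (D,hash)→15850, (B,hash)→18850, (D,merge)→72600, (A,hash)→88200, (B,merge)→113950, (B,nl_idx)→185950 …(+4); best=15850 via (D,hash)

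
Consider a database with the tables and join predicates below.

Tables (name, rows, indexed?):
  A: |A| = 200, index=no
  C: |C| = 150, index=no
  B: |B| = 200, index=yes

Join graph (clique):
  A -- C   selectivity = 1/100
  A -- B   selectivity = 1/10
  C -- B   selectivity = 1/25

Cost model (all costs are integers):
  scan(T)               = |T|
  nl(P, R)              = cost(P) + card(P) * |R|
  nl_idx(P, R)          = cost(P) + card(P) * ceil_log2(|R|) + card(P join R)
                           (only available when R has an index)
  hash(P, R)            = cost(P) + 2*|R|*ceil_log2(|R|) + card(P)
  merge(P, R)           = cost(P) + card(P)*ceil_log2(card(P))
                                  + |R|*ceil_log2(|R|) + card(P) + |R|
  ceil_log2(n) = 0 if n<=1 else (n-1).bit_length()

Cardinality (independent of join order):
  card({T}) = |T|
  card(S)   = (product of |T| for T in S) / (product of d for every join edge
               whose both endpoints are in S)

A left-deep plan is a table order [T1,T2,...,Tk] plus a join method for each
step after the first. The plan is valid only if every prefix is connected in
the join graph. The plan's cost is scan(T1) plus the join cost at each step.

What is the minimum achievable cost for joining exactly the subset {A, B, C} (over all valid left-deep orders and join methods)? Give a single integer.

5440

Selinger DP over subsets of {A,B,C}:
  {A}: scan cost=200, card=200
  {C}: scan cost=150, card=150
  {B}: scan cost=200, card=200
  {AC}: card=300; try (C,hash)→2800, (A,merge)→3300, (C,merge)→3350, (A,hash)→3500, (A,nl)→30150, (C,nl)→30200; best=2800 via (C,hash)
  {AB}: card=4000; try (B,hash)→3600, (A,hash)→3600, (B,merge)→3800, (A,merge)→3800, (B,nl_idx)→5800, (B,nl)→40200 …(+1); best=3600 via (B,hash)
  {BC}: card=1200; try (B,nl_idx)→2550, (C,hash)→2800, (B,merge)→3300, (C,merge)→3350, (B,hash)→3500, (B,nl)→30150 …(+1); best=2550 via (B,nl_idx)
  {ABC}: card=240; try (B,nl_idx)→5440, (B,hash)→6300, (A,hash)→6950, (B,merge)→7600, (C,hash)→10000, (A,merge)→18750 …(+4); best=5440 via (B,nl_idx)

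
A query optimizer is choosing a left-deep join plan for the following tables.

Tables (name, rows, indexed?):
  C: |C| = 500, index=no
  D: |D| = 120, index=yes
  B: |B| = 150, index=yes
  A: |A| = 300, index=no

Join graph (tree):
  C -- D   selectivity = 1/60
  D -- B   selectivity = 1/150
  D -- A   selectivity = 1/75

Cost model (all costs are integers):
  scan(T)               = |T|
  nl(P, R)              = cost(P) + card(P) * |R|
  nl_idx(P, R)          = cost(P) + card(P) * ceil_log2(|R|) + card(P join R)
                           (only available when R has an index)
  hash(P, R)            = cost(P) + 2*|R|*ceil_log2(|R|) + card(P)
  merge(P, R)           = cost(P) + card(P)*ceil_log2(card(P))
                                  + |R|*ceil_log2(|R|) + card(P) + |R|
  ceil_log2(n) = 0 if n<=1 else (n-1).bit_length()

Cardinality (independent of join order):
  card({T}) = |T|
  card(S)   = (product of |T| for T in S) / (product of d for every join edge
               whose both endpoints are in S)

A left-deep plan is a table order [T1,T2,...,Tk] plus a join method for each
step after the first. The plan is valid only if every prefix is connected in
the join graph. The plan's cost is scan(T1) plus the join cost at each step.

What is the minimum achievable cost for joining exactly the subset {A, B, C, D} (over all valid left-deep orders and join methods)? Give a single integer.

Selinger DP over subsets of {A,B,C,D}:
  {C}: scan cost=500, card=500
  {D}: scan cost=120, card=120
  {B}: scan cost=150, card=150
  {A}: scan cost=300, card=300
  {CD}: card=1000; try (D,hash)→2680, (D,nl_idx)→5000, (C,merge)→6080, (D,merge)→6460, (C,hash)→9240, (C,nl)→60120 …(+1); best=2680 via (D,hash)
  {BD}: card=120; try (B,nl_idx)→1200, (D,nl_idx)→1320, (D,hash)→1980, (B,merge)→2430, (D,merge)→2460, (B,hash)→2640 …(+2); best=1200 via (B,nl_idx)
  {AD}: card=480; try (D,hash)→2280, (D,nl_idx)→2880, (A,merge)→4080, (D,merge)→4260, (A,hash)→5640, (A,nl)→36120 …(+1); best=2280 via (D,hash)
  {BCD}: card=1000; try (B,hash)→6080, (C,merge)→7160, (C,hash)→10320, (B,nl_idx)→11680, (B,merge)→15030, (C,nl)→61200 …(+1); best=6080 via (B,hash)
  {ACD}: card=4000; try (A,hash)→9080, (C,hash)→11760, (C,merge)→12080, (A,merge)→16680, (C,nl)→242280, (A,nl)→302680; best=9080 via (A,hash)
  {ABD}: card=480; try (B,hash)→5160, (A,merge)→5160, (B,nl_idx)→6600, (A,hash)→6720, (B,merge)→8430, (A,nl)→37200 …(+1); best=5160 via (B,hash)
  {ABCD}: card=4000; try (A,hash)→12480, (C,hash)→14640, (C,merge)→14960, (B,hash)→15480, (A,merge)→20080, (B,nl_idx)→45080 …(+4); best=12480 via (A,hash)

12480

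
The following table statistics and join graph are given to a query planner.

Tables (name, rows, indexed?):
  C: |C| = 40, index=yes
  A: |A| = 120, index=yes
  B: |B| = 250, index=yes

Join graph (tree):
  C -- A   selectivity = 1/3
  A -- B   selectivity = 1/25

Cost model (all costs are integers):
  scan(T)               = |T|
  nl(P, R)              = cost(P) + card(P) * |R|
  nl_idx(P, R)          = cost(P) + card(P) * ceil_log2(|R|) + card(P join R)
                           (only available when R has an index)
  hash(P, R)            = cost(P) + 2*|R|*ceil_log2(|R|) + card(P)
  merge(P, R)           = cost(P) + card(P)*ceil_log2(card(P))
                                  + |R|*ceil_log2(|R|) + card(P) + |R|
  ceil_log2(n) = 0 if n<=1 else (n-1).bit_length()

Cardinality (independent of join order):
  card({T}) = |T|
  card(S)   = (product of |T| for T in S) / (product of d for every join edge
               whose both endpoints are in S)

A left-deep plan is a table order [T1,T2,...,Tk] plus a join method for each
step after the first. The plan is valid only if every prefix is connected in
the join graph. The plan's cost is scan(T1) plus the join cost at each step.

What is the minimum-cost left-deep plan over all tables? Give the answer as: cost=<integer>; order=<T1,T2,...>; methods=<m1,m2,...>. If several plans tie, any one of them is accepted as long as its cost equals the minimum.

Selinger DP (subsets sized 1..n):
  {C}: scan cost=40, card=40
  {A}: scan cost=120, card=120
  {B}: scan cost=250, card=250
  {AC}: card=1600; try (C,hash)→720, (A,merge)→1280, (C,merge)→1360, (A,hash)→1760, (A,nl_idx)→1920, (C,nl_idx)→2440 …(+2); best=720 via (C,hash)
  {AB}: card=1200; try (A,hash)→2180, (B,nl_idx)→2280, (A,nl_idx)→3200, (B,merge)→3330, (A,merge)→3460, (B,hash)→4240 …(+2); best=2180 via (A,hash)
  {ABC}: card=16000; try (C,hash)→3860, (B,hash)→6320, (C,merge)→16860, (B,merge)→22170, (C,nl_idx)→25380, (B,nl_idx)→29520 …(+2); best=3860 via (C,hash)

cost=3860; order=B,A,C; methods=hash,hash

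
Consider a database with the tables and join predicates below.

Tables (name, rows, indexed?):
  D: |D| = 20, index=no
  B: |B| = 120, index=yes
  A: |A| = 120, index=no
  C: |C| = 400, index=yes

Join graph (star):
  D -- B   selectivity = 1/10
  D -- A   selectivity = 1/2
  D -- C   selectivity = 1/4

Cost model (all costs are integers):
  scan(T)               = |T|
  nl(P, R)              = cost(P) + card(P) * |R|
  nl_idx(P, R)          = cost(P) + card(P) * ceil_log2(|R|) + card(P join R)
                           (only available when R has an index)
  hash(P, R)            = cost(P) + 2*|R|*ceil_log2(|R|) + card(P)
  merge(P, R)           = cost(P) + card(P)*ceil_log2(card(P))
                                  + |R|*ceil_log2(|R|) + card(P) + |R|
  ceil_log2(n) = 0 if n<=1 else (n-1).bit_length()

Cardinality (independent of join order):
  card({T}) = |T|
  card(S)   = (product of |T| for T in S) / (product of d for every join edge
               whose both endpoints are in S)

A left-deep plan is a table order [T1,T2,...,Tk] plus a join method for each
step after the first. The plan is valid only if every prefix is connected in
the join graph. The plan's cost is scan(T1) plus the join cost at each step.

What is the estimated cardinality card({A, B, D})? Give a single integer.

Tables in S: A(120), B(120), D(20)
Edges inside S: D-B(d=10), D-A(d=2)
numerator = 120 * 120 * 20 = 288000
denominator = 10 * 2 = 20
card(S) = 288000 / 20 = 14400

14400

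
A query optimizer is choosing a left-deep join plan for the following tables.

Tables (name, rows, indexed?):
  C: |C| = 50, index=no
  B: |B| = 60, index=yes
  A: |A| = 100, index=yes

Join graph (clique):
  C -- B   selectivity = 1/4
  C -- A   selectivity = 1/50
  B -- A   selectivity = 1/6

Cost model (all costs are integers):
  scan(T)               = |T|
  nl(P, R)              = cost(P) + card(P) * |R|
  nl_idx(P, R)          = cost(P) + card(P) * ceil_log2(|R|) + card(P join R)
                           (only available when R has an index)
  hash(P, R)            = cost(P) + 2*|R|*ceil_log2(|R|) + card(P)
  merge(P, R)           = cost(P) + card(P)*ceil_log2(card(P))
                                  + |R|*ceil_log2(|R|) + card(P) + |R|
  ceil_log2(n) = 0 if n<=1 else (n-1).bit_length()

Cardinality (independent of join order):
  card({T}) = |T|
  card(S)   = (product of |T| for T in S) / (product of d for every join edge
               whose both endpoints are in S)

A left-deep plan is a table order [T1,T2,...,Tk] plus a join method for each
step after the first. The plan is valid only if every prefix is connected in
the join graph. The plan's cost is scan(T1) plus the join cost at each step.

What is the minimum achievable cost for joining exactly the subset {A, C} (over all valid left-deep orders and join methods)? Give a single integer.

500

Selinger DP over subsets of {A,C}:
  {C}: scan cost=50, card=50
  {A}: scan cost=100, card=100
  {AC}: card=100; try (A,nl_idx)→500, (C,hash)→800, (A,merge)→1200, (C,merge)→1250, (A,hash)→1500, (A,nl)→5050 …(+1); best=500 via (A,nl_idx)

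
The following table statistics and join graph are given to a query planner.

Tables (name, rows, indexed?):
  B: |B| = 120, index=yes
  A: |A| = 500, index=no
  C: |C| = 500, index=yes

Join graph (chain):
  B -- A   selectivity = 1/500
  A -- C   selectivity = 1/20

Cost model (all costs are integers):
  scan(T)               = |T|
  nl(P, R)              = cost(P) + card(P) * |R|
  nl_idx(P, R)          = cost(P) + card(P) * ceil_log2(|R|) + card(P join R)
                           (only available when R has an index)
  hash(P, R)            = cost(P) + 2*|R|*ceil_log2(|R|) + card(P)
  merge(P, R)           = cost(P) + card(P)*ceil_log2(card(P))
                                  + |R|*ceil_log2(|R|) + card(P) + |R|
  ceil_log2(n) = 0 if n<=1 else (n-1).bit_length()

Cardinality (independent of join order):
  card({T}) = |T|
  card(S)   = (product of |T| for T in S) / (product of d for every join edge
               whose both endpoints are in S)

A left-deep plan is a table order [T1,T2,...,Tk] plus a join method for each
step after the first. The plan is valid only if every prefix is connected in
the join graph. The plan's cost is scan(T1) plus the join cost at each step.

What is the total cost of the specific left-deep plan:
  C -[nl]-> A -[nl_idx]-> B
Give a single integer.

step 1: scan C: cost=500, card=500
step 2: join A via nl
    card(P join A) = 500*500/(20) = 12500
    cost = 500 + 500*500 = 250500
step 3: join B via nl_idx
    card(P join B) = 12500*120/(500) = 3000
    cost = 250500 + 12500*7 + 3000 = 341000

341000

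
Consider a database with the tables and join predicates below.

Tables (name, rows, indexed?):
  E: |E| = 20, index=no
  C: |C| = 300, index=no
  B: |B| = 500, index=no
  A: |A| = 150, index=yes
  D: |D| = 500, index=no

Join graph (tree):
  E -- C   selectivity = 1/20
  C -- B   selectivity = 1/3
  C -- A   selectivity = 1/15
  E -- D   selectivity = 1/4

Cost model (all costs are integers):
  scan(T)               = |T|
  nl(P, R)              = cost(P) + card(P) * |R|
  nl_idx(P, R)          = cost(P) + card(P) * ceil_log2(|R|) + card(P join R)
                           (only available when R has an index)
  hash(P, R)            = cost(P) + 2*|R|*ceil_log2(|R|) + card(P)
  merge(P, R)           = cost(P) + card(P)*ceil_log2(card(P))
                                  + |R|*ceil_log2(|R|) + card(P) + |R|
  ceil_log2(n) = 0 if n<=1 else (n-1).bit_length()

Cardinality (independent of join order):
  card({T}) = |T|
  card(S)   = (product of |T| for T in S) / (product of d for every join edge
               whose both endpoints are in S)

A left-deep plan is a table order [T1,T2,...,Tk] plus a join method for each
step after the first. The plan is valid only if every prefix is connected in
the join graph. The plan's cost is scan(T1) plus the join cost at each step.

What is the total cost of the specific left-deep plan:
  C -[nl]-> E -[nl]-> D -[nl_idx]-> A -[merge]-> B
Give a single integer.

step 1: scan C: cost=300, card=300
step 2: join E via nl
    card(P join E) = 300*20/(20) = 300
    cost = 300 + 300*20 = 6300
step 3: join D via nl
    card(P join D) = 300*500/(4) = 37500
    cost = 6300 + 300*500 = 156300
step 4: join A via nl_idx
    card(P join A) = 37500*150/(15) = 375000
    cost = 156300 + 37500*8 + 375000 = 831300
step 5: join B via merge
    card(P join B) = 375000*500/(3) = 62500000
    cost = 831300 + 375000*19 + 500*9 + 375000 + 500 = 8336300

8336300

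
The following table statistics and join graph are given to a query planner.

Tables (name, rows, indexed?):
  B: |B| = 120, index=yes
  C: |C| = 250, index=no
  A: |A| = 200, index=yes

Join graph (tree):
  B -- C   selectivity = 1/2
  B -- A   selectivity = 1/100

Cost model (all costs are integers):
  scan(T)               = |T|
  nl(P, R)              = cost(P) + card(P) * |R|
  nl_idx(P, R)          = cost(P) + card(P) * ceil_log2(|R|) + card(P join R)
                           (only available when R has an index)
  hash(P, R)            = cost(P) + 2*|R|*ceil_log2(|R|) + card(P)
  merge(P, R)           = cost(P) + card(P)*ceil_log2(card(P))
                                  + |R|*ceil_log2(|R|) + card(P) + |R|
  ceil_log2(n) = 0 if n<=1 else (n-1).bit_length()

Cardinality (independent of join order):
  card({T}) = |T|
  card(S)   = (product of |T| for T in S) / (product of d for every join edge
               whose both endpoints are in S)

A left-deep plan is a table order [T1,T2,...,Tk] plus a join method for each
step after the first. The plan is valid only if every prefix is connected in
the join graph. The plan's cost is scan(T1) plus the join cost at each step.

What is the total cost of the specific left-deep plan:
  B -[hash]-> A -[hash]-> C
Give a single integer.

7680

step 1: scan B: cost=120, card=120
step 2: join A via hash
    card(P join A) = 120*200/(100) = 240
    cost = 120 + 2*200*8 + 120 = 3440
step 3: join C via hash
    card(P join C) = 240*250/(2) = 30000
    cost = 3440 + 2*250*8 + 240 = 7680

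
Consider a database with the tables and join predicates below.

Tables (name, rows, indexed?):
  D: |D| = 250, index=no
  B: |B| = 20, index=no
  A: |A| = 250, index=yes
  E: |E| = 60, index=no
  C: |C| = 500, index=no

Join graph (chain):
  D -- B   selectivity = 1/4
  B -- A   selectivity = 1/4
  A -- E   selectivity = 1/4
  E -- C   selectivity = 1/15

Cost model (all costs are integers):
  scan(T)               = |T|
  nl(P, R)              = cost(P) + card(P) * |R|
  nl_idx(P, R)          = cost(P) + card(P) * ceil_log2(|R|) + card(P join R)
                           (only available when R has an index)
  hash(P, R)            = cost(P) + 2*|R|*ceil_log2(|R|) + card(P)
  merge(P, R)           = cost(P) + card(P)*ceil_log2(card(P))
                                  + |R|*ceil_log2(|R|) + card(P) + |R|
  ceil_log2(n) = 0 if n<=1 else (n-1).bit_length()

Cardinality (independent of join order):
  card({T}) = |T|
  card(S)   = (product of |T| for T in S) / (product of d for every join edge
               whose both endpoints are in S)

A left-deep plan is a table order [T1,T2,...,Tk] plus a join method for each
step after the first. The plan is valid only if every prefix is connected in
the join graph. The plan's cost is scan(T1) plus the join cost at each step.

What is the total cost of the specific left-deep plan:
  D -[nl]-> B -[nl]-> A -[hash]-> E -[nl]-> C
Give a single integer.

586334095

step 1: scan D: cost=250, card=250
step 2: join B via nl
    card(P join B) = 250*20/(4) = 1250
    cost = 250 + 250*20 = 5250
step 3: join A via nl
    card(P join A) = 1250*250/(4) = 78125
    cost = 5250 + 1250*250 = 317750
step 4: join E via hash
    card(P join E) = 78125*60/(4) = 1171875
    cost = 317750 + 2*60*6 + 78125 = 396595
step 5: join C via nl
    card(P join C) = 1171875*500/(15) = 39062500
    cost = 396595 + 1171875*500 = 586334095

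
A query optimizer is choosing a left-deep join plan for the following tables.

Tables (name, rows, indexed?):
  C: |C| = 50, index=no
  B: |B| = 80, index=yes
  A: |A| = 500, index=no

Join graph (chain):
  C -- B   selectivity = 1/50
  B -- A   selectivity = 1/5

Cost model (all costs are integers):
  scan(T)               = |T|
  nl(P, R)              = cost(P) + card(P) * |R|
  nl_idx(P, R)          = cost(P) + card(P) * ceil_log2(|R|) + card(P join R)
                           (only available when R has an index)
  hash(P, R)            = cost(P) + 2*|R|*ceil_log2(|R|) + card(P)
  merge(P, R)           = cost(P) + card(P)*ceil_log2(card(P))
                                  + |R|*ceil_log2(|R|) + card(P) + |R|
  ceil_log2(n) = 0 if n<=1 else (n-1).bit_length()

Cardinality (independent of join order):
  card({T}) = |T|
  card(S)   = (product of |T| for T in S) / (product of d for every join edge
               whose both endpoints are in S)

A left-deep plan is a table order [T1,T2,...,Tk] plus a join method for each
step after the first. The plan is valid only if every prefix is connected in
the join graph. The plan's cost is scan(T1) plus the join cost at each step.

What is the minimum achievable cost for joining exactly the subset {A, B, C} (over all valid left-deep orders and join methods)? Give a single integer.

6120

Selinger DP over subsets of {A,B,C}:
  {C}: scan cost=50, card=50
  {B}: scan cost=80, card=80
  {A}: scan cost=500, card=500
  {BC}: card=80; try (B,nl_idx)→480, (C,hash)→760, (B,merge)→1040, (C,merge)→1070, (B,hash)→1220, (B,nl)→4050 …(+1); best=480 via (B,nl_idx)
  {AB}: card=8000; try (B,hash)→2120, (A,merge)→5720, (B,merge)→6140, (A,hash)→9160, (B,nl_idx)→12000, (A,nl)→40080 …(+1); best=2120 via (B,hash)
  {ABC}: card=8000; try (A,merge)→6120, (A,hash)→9560, (C,hash)→10720, (A,nl)→40480, (C,merge)→114470, (C,nl)→402120; best=6120 via (A,merge)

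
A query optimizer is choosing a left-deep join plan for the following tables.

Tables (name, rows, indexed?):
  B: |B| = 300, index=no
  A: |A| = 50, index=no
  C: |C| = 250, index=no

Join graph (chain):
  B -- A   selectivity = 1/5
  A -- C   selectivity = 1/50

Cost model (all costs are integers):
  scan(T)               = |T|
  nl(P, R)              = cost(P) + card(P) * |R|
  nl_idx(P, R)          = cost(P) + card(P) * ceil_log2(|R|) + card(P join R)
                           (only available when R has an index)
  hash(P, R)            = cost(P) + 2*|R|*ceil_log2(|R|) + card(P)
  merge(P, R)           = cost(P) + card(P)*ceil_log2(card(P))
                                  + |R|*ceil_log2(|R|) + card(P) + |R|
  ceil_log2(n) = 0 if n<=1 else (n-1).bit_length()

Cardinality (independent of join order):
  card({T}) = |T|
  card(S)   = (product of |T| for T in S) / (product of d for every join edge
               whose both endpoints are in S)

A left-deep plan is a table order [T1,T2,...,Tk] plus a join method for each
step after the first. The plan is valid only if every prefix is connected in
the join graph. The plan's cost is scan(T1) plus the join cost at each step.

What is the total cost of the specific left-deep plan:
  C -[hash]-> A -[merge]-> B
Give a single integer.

6350

step 1: scan C: cost=250, card=250
step 2: join A via hash
    card(P join A) = 250*50/(50) = 250
    cost = 250 + 2*50*6 + 250 = 1100
step 3: join B via merge
    card(P join B) = 250*300/(5) = 15000
    cost = 1100 + 250*8 + 300*9 + 250 + 300 = 6350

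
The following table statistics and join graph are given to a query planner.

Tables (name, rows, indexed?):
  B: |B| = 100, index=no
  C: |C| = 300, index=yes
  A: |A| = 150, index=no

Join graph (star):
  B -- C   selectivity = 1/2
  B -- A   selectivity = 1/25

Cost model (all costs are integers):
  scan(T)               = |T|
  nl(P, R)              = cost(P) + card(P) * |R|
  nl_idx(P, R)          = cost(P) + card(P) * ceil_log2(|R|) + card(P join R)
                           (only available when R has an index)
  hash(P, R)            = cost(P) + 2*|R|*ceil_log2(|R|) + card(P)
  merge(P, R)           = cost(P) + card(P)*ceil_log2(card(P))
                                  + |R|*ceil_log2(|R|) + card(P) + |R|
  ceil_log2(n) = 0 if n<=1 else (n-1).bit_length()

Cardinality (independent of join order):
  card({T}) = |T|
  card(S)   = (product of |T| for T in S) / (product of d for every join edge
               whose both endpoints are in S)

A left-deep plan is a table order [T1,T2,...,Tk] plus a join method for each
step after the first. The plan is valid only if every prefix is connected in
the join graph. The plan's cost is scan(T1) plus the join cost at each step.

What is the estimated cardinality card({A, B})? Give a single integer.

600

Tables in S: A(150), B(100)
Edges inside S: B-A(d=25)
numerator = 150 * 100 = 15000
denominator = 25 = 25
card(S) = 15000 / 25 = 600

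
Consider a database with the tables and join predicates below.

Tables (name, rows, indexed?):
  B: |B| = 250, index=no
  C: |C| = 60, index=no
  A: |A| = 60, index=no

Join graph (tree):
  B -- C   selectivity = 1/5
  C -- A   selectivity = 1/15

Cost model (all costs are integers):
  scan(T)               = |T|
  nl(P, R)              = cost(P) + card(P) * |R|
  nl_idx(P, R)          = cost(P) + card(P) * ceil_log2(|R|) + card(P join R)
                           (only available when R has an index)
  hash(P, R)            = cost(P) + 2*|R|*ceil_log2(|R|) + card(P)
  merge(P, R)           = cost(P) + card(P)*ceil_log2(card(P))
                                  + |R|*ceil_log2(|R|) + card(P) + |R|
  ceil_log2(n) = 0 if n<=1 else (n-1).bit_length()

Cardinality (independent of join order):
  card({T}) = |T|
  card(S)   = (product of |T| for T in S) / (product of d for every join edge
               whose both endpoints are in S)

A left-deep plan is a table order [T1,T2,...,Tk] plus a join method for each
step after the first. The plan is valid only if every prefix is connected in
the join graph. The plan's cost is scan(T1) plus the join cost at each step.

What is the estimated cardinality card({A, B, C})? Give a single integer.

Tables in S: A(60), B(250), C(60)
Edges inside S: B-C(d=5), C-A(d=15)
numerator = 60 * 250 * 60 = 900000
denominator = 5 * 15 = 75
card(S) = 900000 / 75 = 12000

12000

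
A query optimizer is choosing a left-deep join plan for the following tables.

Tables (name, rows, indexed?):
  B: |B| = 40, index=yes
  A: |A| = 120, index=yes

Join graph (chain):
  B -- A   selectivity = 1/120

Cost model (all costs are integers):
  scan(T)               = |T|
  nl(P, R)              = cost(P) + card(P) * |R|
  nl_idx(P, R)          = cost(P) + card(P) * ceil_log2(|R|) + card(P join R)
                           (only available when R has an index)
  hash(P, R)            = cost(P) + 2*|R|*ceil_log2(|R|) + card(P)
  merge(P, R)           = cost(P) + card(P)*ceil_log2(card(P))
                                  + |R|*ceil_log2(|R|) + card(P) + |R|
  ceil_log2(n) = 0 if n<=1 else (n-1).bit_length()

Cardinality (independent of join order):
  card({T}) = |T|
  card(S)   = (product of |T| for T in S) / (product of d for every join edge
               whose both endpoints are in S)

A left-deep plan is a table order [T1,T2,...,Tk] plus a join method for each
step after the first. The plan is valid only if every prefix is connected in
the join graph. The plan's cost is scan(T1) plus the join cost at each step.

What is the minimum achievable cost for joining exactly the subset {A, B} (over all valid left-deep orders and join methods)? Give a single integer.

360

Selinger DP over subsets of {A,B}:
  {B}: scan cost=40, card=40
  {A}: scan cost=120, card=120
  {AB}: card=40; try (A,nl_idx)→360, (B,hash)→720, (B,nl_idx)→880, (A,merge)→1280, (B,merge)→1360, (A,hash)→1760 …(+2); best=360 via (A,nl_idx)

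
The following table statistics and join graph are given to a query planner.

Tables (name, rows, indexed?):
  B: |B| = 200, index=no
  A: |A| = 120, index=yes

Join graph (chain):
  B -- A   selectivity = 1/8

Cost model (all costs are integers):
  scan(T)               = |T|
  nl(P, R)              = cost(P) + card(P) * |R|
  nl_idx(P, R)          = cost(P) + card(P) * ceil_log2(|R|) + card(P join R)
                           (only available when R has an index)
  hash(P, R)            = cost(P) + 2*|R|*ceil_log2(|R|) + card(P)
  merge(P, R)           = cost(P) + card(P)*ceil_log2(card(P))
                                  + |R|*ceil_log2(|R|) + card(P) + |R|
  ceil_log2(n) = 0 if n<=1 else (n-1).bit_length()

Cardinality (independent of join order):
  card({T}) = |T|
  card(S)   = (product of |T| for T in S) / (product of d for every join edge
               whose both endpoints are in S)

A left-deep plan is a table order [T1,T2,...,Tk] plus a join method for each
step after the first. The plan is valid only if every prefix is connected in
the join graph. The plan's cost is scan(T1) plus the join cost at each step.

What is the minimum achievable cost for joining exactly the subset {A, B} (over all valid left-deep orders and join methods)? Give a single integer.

Selinger DP over subsets of {A,B}:
  {B}: scan cost=200, card=200
  {A}: scan cost=120, card=120
  {AB}: card=3000; try (A,hash)→2080, (B,merge)→2880, (A,merge)→2960, (B,hash)→3440, (A,nl_idx)→4600, (B,nl)→24120 …(+1); best=2080 via (A,hash)

2080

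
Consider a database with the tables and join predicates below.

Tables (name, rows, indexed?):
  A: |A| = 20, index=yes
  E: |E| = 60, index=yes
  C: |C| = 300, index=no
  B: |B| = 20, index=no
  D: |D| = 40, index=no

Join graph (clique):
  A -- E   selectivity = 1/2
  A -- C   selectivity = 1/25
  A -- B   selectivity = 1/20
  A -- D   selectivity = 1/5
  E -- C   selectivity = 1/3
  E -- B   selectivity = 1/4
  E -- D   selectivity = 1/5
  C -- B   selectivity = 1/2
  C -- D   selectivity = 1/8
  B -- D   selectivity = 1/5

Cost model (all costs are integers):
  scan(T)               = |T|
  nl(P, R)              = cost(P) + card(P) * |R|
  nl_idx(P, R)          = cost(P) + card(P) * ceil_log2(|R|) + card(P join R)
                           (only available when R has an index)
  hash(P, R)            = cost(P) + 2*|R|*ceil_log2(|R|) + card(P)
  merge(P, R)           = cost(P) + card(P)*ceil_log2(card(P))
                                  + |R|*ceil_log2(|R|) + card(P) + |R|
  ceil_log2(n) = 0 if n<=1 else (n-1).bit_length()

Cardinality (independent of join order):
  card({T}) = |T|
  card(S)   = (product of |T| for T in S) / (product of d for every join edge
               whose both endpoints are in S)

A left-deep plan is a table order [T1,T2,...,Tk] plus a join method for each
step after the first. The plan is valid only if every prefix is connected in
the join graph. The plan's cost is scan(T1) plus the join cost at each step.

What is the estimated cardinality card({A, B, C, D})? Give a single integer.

24

Tables in S: A(20), B(20), C(300), D(40)
Edges inside S: A-C(d=25), A-B(d=20), A-D(d=5), C-B(d=2), C-D(d=8), B-D(d=5)
numerator = 20 * 20 * 300 * 40 = 4800000
denominator = 25 * 20 * 5 * 2 * 8 * 5 = 200000
card(S) = 4800000 / 200000 = 24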